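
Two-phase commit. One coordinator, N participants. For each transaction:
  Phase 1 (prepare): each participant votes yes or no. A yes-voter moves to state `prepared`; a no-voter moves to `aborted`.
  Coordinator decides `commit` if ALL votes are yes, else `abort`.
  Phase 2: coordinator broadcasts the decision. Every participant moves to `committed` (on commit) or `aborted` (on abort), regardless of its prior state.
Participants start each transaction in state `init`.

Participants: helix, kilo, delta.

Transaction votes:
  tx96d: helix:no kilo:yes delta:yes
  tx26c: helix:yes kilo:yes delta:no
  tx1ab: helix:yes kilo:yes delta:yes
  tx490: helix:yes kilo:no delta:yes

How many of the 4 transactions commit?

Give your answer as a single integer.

Answer: 1

Derivation:
tx96d: no from helix -> abort (commits=0)
tx26c: no from delta -> abort (commits=0)
tx1ab: all yes -> commit (commits=1)
tx490: no from kilo -> abort (commits=1)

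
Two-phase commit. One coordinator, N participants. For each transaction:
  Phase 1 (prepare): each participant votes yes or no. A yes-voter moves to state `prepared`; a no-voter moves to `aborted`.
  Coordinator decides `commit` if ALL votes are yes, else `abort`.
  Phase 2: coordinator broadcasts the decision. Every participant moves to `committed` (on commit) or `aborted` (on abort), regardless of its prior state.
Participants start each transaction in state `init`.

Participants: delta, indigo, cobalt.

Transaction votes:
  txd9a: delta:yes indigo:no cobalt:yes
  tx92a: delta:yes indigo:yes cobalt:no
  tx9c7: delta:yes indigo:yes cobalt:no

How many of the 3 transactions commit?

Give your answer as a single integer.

txd9a: no from indigo -> abort (commits=0)
tx92a: no from cobalt -> abort (commits=0)
tx9c7: no from cobalt -> abort (commits=0)

Answer: 0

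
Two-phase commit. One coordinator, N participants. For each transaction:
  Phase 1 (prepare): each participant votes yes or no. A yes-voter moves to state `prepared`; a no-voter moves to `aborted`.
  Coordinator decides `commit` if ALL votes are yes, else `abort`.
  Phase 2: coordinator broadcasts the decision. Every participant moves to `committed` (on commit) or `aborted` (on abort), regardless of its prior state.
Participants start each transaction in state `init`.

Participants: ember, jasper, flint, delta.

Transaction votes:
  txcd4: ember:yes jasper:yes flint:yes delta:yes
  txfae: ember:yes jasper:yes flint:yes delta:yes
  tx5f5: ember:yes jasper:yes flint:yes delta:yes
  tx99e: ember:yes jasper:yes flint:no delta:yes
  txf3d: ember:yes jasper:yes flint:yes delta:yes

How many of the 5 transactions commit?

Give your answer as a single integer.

Answer: 4

Derivation:
txcd4: all yes -> commit (commits=1)
txfae: all yes -> commit (commits=2)
tx5f5: all yes -> commit (commits=3)
tx99e: no from flint -> abort (commits=3)
txf3d: all yes -> commit (commits=4)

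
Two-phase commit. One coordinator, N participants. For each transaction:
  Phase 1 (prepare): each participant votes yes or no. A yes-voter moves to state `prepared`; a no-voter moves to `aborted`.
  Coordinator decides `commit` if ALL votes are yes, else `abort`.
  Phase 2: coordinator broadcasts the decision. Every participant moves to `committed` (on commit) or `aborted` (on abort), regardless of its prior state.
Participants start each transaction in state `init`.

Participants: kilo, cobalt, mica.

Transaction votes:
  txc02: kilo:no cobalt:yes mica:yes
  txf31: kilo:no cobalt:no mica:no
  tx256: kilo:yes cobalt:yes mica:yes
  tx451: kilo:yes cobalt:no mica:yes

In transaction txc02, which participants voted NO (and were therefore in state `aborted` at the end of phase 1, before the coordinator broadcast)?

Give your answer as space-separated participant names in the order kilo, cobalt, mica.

Answer: kilo

Derivation:
Txn txc02 phase 1: kilo no -> aborted; cobalt yes -> prepared; mica yes -> prepared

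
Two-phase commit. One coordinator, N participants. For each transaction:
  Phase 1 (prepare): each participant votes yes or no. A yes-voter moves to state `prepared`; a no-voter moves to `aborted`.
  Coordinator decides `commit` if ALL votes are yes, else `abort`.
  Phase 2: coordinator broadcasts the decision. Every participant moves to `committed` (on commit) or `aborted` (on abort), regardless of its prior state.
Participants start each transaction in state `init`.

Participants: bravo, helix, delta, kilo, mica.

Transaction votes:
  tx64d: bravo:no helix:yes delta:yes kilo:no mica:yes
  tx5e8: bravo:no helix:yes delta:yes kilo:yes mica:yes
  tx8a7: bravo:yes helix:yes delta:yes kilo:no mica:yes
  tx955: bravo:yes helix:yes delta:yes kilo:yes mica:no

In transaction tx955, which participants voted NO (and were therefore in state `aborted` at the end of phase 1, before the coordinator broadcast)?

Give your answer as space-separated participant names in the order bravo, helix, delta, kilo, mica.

Txn tx955 phase 1: bravo yes -> prepared; helix yes -> prepared; delta yes -> prepared; kilo yes -> prepared; mica no -> aborted

Answer: mica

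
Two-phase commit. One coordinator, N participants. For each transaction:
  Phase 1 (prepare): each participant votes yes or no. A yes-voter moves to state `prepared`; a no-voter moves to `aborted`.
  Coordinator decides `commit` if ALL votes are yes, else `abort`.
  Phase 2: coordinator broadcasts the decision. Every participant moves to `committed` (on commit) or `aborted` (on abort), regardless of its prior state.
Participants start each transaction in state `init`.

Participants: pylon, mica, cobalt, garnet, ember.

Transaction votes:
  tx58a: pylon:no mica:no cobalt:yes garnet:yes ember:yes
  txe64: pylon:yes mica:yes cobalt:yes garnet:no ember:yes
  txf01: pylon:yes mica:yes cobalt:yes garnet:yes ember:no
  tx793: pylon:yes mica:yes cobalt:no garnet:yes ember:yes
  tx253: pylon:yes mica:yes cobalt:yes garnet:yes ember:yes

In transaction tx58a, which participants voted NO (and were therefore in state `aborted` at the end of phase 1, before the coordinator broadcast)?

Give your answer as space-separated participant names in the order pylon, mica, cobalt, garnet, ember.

Answer: pylon mica

Derivation:
Txn tx58a phase 1: pylon no -> aborted; mica no -> aborted; cobalt yes -> prepared; garnet yes -> prepared; ember yes -> prepared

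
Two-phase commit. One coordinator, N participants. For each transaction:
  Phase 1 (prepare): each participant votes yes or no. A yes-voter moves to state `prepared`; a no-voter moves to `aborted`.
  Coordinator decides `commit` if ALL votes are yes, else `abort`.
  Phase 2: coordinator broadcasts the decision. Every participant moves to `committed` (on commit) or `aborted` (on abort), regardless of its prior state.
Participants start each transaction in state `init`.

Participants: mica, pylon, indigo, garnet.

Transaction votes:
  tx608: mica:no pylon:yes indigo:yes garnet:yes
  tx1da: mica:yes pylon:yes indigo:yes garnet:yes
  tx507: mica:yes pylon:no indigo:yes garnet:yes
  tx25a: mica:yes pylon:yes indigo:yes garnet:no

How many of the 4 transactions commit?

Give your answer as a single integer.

tx608: no from mica -> abort (commits=0)
tx1da: all yes -> commit (commits=1)
tx507: no from pylon -> abort (commits=1)
tx25a: no from garnet -> abort (commits=1)

Answer: 1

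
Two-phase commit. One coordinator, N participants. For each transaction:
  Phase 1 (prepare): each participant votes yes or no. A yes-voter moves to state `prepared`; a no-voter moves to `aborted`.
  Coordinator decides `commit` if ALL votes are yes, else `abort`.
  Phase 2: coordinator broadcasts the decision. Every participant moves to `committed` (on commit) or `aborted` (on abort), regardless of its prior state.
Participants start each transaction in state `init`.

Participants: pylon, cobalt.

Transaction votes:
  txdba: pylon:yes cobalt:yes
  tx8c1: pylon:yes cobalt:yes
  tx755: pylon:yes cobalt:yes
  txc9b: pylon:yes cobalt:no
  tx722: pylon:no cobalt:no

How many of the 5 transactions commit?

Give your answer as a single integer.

Answer: 3

Derivation:
txdba: all yes -> commit (commits=1)
tx8c1: all yes -> commit (commits=2)
tx755: all yes -> commit (commits=3)
txc9b: no from cobalt -> abort (commits=3)
tx722: no from pylon, cobalt -> abort (commits=3)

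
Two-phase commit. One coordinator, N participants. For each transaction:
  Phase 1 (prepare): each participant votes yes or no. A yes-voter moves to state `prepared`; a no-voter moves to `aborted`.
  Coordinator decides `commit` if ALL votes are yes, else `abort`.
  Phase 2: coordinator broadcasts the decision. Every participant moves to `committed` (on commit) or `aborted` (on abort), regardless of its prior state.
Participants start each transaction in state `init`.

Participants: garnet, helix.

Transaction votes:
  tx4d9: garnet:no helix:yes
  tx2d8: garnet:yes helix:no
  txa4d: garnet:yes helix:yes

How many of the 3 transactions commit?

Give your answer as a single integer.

tx4d9: no from garnet -> abort (commits=0)
tx2d8: no from helix -> abort (commits=0)
txa4d: all yes -> commit (commits=1)

Answer: 1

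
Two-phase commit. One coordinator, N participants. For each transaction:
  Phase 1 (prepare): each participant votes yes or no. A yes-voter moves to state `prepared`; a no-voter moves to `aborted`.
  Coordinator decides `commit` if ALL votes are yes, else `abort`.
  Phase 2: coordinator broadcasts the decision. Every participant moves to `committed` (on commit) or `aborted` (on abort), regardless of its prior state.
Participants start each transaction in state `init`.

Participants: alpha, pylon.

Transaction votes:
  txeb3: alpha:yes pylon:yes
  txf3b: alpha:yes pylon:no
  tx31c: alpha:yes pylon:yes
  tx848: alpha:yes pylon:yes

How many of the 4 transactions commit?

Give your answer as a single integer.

txeb3: all yes -> commit (commits=1)
txf3b: no from pylon -> abort (commits=1)
tx31c: all yes -> commit (commits=2)
tx848: all yes -> commit (commits=3)

Answer: 3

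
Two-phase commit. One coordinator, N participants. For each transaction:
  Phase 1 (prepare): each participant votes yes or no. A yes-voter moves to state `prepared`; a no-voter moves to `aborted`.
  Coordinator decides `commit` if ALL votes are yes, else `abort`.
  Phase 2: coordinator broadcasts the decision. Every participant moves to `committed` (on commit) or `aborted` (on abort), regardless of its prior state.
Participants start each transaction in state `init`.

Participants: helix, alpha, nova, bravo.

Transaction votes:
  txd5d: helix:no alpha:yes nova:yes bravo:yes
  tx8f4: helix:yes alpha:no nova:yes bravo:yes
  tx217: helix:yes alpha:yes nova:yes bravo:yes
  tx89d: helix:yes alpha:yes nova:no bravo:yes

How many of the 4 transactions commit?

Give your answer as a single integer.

txd5d: no from helix -> abort (commits=0)
tx8f4: no from alpha -> abort (commits=0)
tx217: all yes -> commit (commits=1)
tx89d: no from nova -> abort (commits=1)

Answer: 1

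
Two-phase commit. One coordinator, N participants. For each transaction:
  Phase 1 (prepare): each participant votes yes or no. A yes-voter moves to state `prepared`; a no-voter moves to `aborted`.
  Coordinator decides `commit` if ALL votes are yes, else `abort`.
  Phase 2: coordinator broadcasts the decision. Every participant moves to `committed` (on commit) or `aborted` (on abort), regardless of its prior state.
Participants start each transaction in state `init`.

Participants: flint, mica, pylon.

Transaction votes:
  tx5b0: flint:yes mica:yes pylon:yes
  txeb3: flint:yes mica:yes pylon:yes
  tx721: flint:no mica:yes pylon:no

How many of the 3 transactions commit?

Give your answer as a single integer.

tx5b0: all yes -> commit (commits=1)
txeb3: all yes -> commit (commits=2)
tx721: no from flint, pylon -> abort (commits=2)

Answer: 2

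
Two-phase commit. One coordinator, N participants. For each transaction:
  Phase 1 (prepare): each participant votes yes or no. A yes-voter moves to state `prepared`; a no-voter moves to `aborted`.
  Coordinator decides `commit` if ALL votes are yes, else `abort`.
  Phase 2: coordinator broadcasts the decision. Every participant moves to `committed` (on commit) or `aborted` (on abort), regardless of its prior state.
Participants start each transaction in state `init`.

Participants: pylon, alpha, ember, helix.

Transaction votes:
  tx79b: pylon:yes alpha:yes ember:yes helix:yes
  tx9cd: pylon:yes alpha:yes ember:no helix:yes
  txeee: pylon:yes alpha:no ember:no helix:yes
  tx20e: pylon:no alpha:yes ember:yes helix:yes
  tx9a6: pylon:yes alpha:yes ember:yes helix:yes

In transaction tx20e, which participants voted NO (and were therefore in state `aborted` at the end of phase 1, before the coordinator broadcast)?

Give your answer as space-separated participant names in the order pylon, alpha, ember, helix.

Answer: pylon

Derivation:
Txn tx20e phase 1: pylon no -> aborted; alpha yes -> prepared; ember yes -> prepared; helix yes -> prepared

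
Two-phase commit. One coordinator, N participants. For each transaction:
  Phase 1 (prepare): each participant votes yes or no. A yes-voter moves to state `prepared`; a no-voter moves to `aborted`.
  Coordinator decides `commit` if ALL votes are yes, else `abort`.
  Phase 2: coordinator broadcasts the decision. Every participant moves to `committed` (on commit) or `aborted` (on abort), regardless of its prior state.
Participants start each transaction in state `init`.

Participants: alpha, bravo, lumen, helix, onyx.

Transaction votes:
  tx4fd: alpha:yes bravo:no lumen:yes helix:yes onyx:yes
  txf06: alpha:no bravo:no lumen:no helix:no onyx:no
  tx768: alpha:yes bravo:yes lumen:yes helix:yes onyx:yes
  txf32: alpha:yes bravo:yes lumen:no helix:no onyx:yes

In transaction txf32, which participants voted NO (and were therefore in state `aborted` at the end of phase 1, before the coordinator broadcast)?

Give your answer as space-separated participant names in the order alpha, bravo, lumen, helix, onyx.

Txn txf32 phase 1: alpha yes -> prepared; bravo yes -> prepared; lumen no -> aborted; helix no -> aborted; onyx yes -> prepared

Answer: lumen helix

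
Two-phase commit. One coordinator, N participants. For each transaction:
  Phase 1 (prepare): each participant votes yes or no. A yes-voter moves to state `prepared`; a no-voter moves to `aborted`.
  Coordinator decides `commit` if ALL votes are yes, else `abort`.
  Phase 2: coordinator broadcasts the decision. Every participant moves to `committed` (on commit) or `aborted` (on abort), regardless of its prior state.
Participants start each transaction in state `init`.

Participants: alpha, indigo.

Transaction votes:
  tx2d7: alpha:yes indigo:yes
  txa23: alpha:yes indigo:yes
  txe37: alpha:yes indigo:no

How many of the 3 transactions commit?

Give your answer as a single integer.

tx2d7: all yes -> commit (commits=1)
txa23: all yes -> commit (commits=2)
txe37: no from indigo -> abort (commits=2)

Answer: 2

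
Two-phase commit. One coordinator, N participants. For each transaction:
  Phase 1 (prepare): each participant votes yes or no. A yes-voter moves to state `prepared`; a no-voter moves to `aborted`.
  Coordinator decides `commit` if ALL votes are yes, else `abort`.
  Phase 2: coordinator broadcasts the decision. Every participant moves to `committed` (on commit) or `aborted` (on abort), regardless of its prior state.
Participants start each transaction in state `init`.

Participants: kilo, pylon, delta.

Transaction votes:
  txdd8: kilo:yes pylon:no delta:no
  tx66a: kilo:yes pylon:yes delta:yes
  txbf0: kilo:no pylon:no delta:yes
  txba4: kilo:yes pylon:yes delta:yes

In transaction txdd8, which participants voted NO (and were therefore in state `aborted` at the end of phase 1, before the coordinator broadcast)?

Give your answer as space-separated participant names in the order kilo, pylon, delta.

Answer: pylon delta

Derivation:
Txn txdd8 phase 1: kilo yes -> prepared; pylon no -> aborted; delta no -> aborted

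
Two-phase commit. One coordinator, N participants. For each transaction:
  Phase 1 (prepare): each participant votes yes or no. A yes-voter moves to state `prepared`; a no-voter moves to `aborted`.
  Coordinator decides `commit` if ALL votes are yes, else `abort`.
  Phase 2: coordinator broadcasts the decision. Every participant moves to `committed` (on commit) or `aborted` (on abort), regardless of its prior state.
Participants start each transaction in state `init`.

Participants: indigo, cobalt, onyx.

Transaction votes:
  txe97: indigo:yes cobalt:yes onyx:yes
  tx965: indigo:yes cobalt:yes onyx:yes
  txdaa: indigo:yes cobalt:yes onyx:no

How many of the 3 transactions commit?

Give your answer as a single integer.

Answer: 2

Derivation:
txe97: all yes -> commit (commits=1)
tx965: all yes -> commit (commits=2)
txdaa: no from onyx -> abort (commits=2)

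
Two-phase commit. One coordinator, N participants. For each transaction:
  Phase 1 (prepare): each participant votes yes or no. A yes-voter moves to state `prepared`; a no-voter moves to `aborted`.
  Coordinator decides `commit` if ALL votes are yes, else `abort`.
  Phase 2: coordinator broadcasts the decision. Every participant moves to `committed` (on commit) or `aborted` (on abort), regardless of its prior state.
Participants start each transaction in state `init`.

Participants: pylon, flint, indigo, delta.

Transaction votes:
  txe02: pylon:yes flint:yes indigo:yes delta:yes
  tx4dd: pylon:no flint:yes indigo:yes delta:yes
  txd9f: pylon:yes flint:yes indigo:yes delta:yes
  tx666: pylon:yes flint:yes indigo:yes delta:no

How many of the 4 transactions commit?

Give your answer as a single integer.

txe02: all yes -> commit (commits=1)
tx4dd: no from pylon -> abort (commits=1)
txd9f: all yes -> commit (commits=2)
tx666: no from delta -> abort (commits=2)

Answer: 2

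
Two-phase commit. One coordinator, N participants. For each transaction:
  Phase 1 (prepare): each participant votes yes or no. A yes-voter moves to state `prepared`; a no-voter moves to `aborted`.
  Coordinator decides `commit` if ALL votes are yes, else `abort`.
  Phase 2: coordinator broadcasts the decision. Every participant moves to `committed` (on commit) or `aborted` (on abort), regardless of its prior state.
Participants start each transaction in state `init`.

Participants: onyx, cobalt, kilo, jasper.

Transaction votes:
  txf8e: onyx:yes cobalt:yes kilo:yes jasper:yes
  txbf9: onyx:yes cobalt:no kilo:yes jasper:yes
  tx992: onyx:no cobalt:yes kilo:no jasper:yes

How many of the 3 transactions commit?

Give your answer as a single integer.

txf8e: all yes -> commit (commits=1)
txbf9: no from cobalt -> abort (commits=1)
tx992: no from onyx, kilo -> abort (commits=1)

Answer: 1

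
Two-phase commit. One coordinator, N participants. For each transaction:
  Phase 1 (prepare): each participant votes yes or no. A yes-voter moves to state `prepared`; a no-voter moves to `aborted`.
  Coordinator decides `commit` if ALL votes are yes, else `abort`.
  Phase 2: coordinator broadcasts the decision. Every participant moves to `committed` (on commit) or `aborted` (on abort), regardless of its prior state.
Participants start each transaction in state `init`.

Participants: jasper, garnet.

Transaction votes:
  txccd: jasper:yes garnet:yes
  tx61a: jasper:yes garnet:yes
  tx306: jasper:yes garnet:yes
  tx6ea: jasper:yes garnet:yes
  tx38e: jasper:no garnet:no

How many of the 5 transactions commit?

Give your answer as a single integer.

Answer: 4

Derivation:
txccd: all yes -> commit (commits=1)
tx61a: all yes -> commit (commits=2)
tx306: all yes -> commit (commits=3)
tx6ea: all yes -> commit (commits=4)
tx38e: no from jasper, garnet -> abort (commits=4)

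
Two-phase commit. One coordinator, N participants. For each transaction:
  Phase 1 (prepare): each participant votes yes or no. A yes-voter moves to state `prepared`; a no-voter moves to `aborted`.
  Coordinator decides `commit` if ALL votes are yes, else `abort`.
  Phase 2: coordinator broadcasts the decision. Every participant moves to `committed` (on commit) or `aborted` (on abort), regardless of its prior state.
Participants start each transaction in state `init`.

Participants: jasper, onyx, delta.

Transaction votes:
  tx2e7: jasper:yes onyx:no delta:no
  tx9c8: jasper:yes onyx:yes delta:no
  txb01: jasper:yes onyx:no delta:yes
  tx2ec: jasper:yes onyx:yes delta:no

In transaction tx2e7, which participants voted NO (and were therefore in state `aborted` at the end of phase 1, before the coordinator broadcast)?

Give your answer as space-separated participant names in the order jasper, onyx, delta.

Answer: onyx delta

Derivation:
Txn tx2e7 phase 1: jasper yes -> prepared; onyx no -> aborted; delta no -> aborted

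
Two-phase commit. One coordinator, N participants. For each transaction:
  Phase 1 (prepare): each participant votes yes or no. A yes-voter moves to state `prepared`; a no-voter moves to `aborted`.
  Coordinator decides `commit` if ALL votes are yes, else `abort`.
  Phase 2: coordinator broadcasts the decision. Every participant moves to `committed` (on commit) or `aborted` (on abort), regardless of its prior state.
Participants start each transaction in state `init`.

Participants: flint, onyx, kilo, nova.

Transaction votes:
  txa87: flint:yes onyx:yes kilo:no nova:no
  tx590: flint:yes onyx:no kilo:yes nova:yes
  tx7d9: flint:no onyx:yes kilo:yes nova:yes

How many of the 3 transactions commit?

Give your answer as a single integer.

txa87: no from kilo, nova -> abort (commits=0)
tx590: no from onyx -> abort (commits=0)
tx7d9: no from flint -> abort (commits=0)

Answer: 0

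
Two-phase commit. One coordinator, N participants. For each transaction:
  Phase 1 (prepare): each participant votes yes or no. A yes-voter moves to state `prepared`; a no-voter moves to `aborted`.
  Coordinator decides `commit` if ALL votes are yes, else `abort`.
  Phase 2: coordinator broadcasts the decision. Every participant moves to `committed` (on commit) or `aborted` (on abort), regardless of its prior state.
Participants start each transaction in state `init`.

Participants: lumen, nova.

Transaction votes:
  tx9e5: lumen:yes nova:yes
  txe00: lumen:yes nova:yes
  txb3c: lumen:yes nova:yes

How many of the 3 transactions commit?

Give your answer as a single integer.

tx9e5: all yes -> commit (commits=1)
txe00: all yes -> commit (commits=2)
txb3c: all yes -> commit (commits=3)

Answer: 3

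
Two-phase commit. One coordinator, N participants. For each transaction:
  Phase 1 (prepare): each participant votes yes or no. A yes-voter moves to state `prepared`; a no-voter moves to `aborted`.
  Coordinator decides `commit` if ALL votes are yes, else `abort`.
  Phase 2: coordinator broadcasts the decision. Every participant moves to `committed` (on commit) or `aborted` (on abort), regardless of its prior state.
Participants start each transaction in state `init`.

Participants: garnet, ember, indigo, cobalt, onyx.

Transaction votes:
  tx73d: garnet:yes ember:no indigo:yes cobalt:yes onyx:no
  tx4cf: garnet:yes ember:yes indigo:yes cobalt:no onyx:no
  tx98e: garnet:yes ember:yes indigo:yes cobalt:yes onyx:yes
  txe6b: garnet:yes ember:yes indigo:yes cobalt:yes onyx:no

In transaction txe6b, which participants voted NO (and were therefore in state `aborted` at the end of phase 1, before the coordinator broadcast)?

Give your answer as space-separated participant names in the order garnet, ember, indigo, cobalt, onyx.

Answer: onyx

Derivation:
Txn txe6b phase 1: garnet yes -> prepared; ember yes -> prepared; indigo yes -> prepared; cobalt yes -> prepared; onyx no -> aborted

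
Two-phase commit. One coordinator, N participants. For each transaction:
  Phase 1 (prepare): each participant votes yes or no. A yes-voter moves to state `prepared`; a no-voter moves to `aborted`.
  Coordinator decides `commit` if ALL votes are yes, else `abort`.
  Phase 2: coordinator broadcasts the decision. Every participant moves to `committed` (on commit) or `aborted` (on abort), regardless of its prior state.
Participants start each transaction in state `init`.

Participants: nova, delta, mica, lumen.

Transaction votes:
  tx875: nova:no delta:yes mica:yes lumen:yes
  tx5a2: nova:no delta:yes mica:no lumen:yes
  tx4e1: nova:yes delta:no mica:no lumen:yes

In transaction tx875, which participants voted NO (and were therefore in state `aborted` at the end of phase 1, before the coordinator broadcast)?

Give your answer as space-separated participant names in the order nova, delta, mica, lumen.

Txn tx875 phase 1: nova no -> aborted; delta yes -> prepared; mica yes -> prepared; lumen yes -> prepared

Answer: nova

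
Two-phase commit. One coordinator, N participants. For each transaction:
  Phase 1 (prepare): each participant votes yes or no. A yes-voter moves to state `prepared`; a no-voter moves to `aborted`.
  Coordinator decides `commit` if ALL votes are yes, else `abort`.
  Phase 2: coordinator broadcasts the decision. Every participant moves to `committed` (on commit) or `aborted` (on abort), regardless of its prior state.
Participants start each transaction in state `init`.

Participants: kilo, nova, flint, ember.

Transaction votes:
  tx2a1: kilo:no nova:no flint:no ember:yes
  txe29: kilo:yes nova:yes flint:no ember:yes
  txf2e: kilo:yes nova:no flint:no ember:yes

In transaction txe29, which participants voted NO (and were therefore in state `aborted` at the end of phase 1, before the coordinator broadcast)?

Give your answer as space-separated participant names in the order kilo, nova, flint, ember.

Txn txe29 phase 1: kilo yes -> prepared; nova yes -> prepared; flint no -> aborted; ember yes -> prepared

Answer: flint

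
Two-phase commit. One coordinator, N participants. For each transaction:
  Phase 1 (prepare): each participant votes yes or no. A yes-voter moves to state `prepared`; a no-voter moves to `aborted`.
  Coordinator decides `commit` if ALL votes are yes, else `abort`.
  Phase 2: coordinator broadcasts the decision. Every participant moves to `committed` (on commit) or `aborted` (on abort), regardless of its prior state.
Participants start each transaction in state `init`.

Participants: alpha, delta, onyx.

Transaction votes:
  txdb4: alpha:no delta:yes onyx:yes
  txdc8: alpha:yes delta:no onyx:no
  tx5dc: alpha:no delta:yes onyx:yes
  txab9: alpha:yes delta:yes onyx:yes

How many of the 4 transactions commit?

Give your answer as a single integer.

txdb4: no from alpha -> abort (commits=0)
txdc8: no from delta, onyx -> abort (commits=0)
tx5dc: no from alpha -> abort (commits=0)
txab9: all yes -> commit (commits=1)

Answer: 1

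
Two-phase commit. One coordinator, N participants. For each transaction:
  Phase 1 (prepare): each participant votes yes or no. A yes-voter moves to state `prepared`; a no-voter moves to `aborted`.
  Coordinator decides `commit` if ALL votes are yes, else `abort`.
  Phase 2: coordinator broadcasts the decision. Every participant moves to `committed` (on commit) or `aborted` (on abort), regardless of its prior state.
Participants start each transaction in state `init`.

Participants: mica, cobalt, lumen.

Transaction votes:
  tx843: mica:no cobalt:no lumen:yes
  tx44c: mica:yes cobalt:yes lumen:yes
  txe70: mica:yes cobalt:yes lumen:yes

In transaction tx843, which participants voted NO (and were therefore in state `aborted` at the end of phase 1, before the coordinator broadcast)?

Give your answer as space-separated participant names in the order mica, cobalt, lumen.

Txn tx843 phase 1: mica no -> aborted; cobalt no -> aborted; lumen yes -> prepared

Answer: mica cobalt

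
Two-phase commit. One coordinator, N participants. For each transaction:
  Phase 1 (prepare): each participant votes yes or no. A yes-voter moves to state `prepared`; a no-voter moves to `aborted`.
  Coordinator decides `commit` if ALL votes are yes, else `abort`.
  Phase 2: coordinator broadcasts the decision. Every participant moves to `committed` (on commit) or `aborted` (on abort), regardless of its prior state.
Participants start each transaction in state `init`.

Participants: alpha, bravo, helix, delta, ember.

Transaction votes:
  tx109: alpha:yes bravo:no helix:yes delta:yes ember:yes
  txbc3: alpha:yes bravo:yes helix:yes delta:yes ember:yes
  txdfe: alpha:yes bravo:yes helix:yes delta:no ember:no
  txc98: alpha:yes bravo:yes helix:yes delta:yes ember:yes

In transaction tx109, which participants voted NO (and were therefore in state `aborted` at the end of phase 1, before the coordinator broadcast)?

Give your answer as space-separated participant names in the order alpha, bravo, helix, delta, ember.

Answer: bravo

Derivation:
Txn tx109 phase 1: alpha yes -> prepared; bravo no -> aborted; helix yes -> prepared; delta yes -> prepared; ember yes -> prepared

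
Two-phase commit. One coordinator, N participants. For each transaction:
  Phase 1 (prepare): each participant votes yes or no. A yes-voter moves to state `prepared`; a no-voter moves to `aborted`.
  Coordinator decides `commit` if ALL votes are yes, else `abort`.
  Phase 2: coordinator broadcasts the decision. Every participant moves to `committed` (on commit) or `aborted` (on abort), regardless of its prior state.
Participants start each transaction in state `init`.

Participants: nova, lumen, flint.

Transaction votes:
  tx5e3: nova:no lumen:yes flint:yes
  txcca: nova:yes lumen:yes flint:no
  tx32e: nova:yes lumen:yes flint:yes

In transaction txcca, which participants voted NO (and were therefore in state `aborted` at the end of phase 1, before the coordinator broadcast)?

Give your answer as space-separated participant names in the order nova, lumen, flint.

Answer: flint

Derivation:
Txn txcca phase 1: nova yes -> prepared; lumen yes -> prepared; flint no -> aborted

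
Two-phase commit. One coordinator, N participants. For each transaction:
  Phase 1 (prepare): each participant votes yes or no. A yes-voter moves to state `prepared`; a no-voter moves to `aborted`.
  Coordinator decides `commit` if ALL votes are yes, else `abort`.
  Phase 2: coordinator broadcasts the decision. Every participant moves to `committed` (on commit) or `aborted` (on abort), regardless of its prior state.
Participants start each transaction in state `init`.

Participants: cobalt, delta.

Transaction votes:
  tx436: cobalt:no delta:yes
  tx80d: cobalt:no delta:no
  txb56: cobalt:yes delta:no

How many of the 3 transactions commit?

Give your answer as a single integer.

Answer: 0

Derivation:
tx436: no from cobalt -> abort (commits=0)
tx80d: no from cobalt, delta -> abort (commits=0)
txb56: no from delta -> abort (commits=0)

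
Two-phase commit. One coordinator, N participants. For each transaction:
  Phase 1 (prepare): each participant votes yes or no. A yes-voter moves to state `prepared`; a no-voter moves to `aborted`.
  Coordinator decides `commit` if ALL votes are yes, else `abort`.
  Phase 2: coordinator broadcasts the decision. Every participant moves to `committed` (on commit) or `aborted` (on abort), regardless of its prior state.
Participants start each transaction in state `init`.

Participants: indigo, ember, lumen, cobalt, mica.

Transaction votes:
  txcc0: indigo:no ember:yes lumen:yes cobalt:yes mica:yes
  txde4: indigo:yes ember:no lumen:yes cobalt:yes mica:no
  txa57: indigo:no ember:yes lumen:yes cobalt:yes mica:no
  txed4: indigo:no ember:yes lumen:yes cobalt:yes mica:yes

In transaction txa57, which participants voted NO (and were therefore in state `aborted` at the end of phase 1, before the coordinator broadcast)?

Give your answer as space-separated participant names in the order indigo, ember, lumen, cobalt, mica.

Answer: indigo mica

Derivation:
Txn txa57 phase 1: indigo no -> aborted; ember yes -> prepared; lumen yes -> prepared; cobalt yes -> prepared; mica no -> aborted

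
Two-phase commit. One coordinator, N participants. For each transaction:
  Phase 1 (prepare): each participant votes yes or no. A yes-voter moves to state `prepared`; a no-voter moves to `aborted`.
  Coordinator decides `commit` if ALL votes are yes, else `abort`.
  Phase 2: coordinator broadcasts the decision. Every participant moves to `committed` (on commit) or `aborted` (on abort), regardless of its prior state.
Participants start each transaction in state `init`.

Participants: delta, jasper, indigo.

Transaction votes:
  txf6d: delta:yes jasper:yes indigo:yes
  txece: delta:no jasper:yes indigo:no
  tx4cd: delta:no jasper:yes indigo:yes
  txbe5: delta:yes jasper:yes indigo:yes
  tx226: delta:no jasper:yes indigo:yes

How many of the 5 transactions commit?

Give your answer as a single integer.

Answer: 2

Derivation:
txf6d: all yes -> commit (commits=1)
txece: no from delta, indigo -> abort (commits=1)
tx4cd: no from delta -> abort (commits=1)
txbe5: all yes -> commit (commits=2)
tx226: no from delta -> abort (commits=2)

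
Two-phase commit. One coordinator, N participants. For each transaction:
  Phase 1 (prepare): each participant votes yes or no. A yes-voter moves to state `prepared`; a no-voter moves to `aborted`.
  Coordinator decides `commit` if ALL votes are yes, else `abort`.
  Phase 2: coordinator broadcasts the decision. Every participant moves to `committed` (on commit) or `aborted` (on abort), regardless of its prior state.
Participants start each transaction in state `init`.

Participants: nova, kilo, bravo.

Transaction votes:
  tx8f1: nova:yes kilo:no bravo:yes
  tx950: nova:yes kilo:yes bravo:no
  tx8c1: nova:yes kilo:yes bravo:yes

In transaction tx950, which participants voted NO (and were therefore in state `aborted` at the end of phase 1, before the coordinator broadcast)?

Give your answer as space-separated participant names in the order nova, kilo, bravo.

Answer: bravo

Derivation:
Txn tx950 phase 1: nova yes -> prepared; kilo yes -> prepared; bravo no -> aborted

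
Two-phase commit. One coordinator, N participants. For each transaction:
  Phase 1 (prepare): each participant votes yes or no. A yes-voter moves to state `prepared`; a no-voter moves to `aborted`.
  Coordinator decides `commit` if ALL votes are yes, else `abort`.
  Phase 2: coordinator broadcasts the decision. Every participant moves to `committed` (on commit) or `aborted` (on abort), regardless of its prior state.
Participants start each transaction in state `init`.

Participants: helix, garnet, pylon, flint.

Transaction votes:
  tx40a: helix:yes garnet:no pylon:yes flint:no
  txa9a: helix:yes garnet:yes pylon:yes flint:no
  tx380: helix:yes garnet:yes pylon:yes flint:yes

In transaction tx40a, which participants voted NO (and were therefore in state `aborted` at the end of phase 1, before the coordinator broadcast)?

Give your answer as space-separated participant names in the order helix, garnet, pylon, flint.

Answer: garnet flint

Derivation:
Txn tx40a phase 1: helix yes -> prepared; garnet no -> aborted; pylon yes -> prepared; flint no -> aborted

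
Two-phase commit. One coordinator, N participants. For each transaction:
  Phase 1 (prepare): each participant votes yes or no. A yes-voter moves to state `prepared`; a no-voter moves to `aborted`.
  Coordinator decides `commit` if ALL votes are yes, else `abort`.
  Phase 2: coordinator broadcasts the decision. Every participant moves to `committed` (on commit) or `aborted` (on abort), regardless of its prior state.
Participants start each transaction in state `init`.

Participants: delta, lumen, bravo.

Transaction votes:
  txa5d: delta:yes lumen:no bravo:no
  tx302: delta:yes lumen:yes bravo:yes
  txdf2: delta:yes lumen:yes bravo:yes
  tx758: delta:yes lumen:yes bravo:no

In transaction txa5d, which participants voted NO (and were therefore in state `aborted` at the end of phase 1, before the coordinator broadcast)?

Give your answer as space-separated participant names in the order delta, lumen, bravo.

Answer: lumen bravo

Derivation:
Txn txa5d phase 1: delta yes -> prepared; lumen no -> aborted; bravo no -> aborted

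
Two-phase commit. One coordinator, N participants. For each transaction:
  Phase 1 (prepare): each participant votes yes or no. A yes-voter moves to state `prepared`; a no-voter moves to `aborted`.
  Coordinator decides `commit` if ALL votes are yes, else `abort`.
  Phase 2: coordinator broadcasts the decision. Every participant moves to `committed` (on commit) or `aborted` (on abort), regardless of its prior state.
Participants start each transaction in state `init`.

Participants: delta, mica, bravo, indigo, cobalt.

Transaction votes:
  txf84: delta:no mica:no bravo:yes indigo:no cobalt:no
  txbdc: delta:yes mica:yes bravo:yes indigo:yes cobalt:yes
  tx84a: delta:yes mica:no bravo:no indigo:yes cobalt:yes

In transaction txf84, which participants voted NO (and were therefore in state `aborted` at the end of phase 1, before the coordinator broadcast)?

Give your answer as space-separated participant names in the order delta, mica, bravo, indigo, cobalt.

Txn txf84 phase 1: delta no -> aborted; mica no -> aborted; bravo yes -> prepared; indigo no -> aborted; cobalt no -> aborted

Answer: delta mica indigo cobalt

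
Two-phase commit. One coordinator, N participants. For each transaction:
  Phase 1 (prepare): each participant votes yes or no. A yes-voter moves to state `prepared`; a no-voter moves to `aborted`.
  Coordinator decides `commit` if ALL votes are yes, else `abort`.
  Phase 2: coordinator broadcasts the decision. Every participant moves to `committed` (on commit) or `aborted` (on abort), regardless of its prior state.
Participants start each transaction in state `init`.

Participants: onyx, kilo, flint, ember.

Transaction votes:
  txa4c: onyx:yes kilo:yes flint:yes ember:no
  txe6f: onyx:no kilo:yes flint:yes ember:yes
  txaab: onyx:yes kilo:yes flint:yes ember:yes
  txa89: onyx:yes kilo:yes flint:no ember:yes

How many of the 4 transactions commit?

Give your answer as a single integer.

txa4c: no from ember -> abort (commits=0)
txe6f: no from onyx -> abort (commits=0)
txaab: all yes -> commit (commits=1)
txa89: no from flint -> abort (commits=1)

Answer: 1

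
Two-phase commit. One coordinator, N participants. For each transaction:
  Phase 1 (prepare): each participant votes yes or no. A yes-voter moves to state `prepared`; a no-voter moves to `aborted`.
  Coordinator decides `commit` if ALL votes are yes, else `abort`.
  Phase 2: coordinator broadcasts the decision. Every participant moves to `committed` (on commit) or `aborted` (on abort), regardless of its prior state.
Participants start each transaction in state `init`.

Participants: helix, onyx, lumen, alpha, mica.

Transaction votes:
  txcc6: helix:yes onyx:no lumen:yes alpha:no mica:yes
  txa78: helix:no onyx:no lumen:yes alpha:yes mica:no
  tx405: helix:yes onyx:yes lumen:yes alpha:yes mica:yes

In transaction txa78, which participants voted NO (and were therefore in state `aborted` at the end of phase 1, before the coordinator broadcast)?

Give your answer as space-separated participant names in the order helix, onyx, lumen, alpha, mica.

Txn txa78 phase 1: helix no -> aborted; onyx no -> aborted; lumen yes -> prepared; alpha yes -> prepared; mica no -> aborted

Answer: helix onyx mica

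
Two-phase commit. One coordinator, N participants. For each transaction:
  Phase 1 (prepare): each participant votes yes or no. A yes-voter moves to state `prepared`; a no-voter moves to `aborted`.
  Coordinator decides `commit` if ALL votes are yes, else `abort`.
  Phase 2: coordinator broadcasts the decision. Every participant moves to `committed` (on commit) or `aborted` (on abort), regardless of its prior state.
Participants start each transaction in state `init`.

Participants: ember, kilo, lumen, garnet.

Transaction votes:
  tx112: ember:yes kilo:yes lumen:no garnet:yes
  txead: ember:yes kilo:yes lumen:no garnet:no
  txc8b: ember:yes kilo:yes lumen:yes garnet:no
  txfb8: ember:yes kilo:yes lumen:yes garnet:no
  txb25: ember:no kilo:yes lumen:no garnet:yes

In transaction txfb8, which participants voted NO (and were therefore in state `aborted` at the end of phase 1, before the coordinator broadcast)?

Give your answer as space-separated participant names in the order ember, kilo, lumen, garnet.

Txn txfb8 phase 1: ember yes -> prepared; kilo yes -> prepared; lumen yes -> prepared; garnet no -> aborted

Answer: garnet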